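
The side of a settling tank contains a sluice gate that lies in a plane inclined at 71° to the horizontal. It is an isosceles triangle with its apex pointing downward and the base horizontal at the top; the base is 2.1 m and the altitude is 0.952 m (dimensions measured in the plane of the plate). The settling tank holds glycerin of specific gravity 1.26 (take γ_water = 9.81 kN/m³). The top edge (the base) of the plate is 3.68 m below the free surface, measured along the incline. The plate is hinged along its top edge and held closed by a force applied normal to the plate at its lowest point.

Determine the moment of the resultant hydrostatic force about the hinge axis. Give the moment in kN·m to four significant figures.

γ = 1.26 × 9.81 = 12.3606 kN/m³.
Let θ = 71° be the plate's angle to the horizontal; measure y along the incline from where the plane meets the free surface. Vertical depth h = y·sinθ with sinθ = 0.945519.
With the apex down, the centroid sits h/3 = 0.952/3 = 0.317333 m below the base (the top edge), so y_c = 3.68 + 0.317333 = 3.99733 m and h_c = 3.99733 × 0.945519 = 3.77955 m.
A = ½ × 2.1 × 0.952 = 0.9996 m².
Resultant F = γ·h_c·A = 12.3606 × 3.77955 × 0.9996 = 46.6988 kN.
I_c = b·h³/36 = 2.1 × 0.952³/36 = 0.0503301 m⁴.
Centre of pressure: y_p = y_c + I_c/(y_c·A) = 3.99733 + 0.0503301/(3.99733 × 0.9996) = 3.99733 + 0.012596 = 4.00993 m along the plane.
The resultant acts 0.317333 + 0.012596 = 0.329929 m (along the plate) below the hinge at the top edge, so the moment about the hinge is M = F × 0.329929 = 46.6988 × 0.329929 = 15.4073 kN·m.

M ≈ 15.41 kN·m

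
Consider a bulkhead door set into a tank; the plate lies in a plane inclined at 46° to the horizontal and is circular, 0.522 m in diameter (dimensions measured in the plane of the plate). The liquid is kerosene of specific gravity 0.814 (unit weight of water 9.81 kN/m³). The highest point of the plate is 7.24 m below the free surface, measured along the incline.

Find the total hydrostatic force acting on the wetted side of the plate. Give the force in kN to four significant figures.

γ = 0.814 × 9.81 = 7.98534 kN/m³.
Let θ = 46° be the plate's angle to the horizontal; measure y along the incline from where the plane meets the free surface. Vertical depth h = y·sinθ with sinθ = 0.719340.
The centroid is at the centre, 0.261 m below the top of the plate, so y_c = 7.24 + 0.261 = 7.501 m and h_c = 7.501 × 0.719340 = 5.39577 m.
A = π(0.261)² = 0.214008 m².
Resultant F = γ·h_c·A = 7.98534 × 5.39577 × 0.214008 = 9.22098 kN.

F ≈ 9.221 kN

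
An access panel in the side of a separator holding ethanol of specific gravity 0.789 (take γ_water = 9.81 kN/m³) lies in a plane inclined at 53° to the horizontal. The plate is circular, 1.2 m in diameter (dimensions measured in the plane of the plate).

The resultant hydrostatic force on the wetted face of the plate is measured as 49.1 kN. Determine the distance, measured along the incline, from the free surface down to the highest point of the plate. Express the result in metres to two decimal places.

y_top ≈ 6.42 m

γ = 0.789 × 9.81 = 7.74009 kN/m³.
A = π(0.6)² = 1.13097 m².
From F = γ·h_c·A, the centroid depth is h_c = 49.1/(7.74009 × 1.13097) = 5.60899 m.
Let θ = 53° be the plate's angle to the horizontal; measure y along the incline from where the plane meets the free surface. Vertical depth h = y·sinθ with sinθ = 0.798636.
Along the incline, y_c = h_c/sinθ = 5.60899/0.798636 = 7.02321 m.
The centroid is at the centre, 0.6 m below the top of the plate, so the highest point sits at y_top = 7.02321 − 0.6 = 6.42321 m along the incline.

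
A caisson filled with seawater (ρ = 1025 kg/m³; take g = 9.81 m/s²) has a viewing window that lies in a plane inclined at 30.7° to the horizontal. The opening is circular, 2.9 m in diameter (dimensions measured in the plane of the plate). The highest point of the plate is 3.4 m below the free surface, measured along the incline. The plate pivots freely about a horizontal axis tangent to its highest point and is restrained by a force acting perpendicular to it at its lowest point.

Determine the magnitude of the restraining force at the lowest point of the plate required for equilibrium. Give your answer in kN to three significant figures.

γ = ρg = 1025 × 9.81 / 1000 = 10.05525 kN/m³.
Let θ = 30.7° be the plate's angle to the horizontal; measure y along the incline from where the plane meets the free surface. Vertical depth h = y·sinθ with sinθ = 0.510543.
The centroid is at the centre, 1.45 m below the top of the plate, so y_c = 3.4 + 1.45 = 4.85 m and h_c = 4.85 × 0.510543 = 2.47613 m.
A = π(1.45)² = 6.6052 m².
Resultant F = γ·h_c·A = 10.05525 × 2.47613 × 6.6052 = 164.457 kN.
I_c = πr⁴/4 = π × 1.45⁴/4 = 3.47186 m⁴.
Centre of pressure: y_p = y_c + I_c/(y_c·A) = 4.85 + 3.47186/(4.85 × 6.6052) = 4.85 + 0.108376 = 4.95838 m along the plane.
The resultant acts 1.45 + 0.108376 = 1.55838 m (along the plate) below the hinge at the top edge, so the moment about the hinge is M = F × 1.55838 = 164.457 × 1.55838 = 256.286 kN·m.
A normal force at the bottom, 2.9 m from the hinge, must supply this moment: P = 256.286/2.9 = 88.3745 kN.

P ≈ 88.4 kN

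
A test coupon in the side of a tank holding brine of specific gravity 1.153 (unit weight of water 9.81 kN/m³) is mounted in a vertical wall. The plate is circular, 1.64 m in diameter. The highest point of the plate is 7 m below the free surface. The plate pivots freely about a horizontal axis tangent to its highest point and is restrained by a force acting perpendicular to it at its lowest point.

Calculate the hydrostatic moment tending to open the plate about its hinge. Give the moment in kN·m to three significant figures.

γ = 1.153 × 9.81 = 11.31093 kN/m³.
The centroid is at the centre, 0.82 m below the top of the plate, so the centroid depth is h_c = 7 + 0.82 = 7.82 m.
A = π(0.82)² = 2.11241 m².
Resultant F = γ·h_c·A = 11.31093 × 7.82 × 2.11241 = 186.846 kN.
I_c = πr⁴/4 = π × 0.82⁴/4 = 0.355096 m⁴.
Centre of pressure: y_p = y_c + I_c/(y_c·A) = 7.82 + 0.355096/(7.82 × 2.11241) = 7.82 + 0.0214962 = 7.8415 m along the plane.
The resultant acts 0.82 + 0.0214962 = 0.841496 m (along the plate) below the hinge at the top edge, so the moment about the hinge is M = F × 0.841496 = 186.846 × 0.841496 = 157.23 kN·m.

M ≈ 157 kN·m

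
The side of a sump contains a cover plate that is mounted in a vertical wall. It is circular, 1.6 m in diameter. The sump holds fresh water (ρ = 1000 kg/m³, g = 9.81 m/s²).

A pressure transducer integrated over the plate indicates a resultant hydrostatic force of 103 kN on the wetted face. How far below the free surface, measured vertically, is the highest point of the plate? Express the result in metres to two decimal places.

d_top ≈ 4.42 m

γ = ρg = 1000 × 9.81 = 9810 N/m³ = 9.81 kN/m³.
A = π(0.8)² = 2.01062 m².
From F = γ·h_c·A, the centroid depth is h_c = 103/(9.81 × 2.01062) = 5.22202 m.
The centroid is at the centre, 0.8 m below the top of the plate, so the highest point sits at h_top = 5.22202 − 0.8 = 4.42202 m below the surface.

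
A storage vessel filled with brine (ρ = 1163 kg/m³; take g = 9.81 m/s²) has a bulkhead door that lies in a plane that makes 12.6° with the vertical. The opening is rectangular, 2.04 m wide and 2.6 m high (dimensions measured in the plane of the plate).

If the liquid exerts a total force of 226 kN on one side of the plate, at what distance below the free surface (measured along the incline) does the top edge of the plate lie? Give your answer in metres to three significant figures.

γ = ρg = 1163 × 9.81 / 1000 = 11.40903 kN/m³.
A = 2.04 × 2.6 = 5.304 m².
From F = γ·h_c·A, the centroid depth is h_c = 226/(11.40903 × 5.304) = 3.7347 m.
The plate makes 12.6° with the vertical, i.e. θ = 90° − 12.6° = 77.4° to the horizontal. Measuring y along the incline from the free-surface line, vertical depth h = y·sinθ with sinθ = 0.975917.
Along the incline, y_c = h_c/sinθ = 3.7347/0.975917 = 3.82686 m.
The centroid lies 2.6/2 = 1.3 m below the top edge, so the top edge sits at y_top = 3.82686 − 1.3 = 2.52686 m along the incline.

y_top ≈ 2.53 m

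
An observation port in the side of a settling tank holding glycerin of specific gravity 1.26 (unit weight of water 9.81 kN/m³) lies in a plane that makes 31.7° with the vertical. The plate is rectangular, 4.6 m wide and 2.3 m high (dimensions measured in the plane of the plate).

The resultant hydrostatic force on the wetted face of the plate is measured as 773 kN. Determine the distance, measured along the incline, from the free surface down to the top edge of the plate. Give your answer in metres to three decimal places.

y_top ≈ 5.797 m

γ = 1.26 × 9.81 = 12.3606 kN/m³.
A = 4.6 × 2.3 = 10.58 m².
From F = γ·h_c·A, the centroid depth is h_c = 773/(12.3606 × 10.58) = 5.91091 m.
The plate makes 31.7° with the vertical, i.e. θ = 90° − 31.7° = 58.3° to the horizontal. Measuring y along the incline from the free-surface line, vertical depth h = y·sinθ with sinθ = 0.850811.
Along the incline, y_c = h_c/sinθ = 5.91091/0.850811 = 6.94738 m.
The centroid lies 2.3/2 = 1.15 m below the top edge, so the top edge sits at y_top = 6.94738 − 1.15 = 5.79738 m along the incline.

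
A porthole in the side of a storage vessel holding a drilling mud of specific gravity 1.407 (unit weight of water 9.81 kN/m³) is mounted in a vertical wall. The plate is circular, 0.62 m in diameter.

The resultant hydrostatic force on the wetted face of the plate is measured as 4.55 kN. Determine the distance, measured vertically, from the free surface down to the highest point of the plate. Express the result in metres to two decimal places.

d_top ≈ 0.78 m

γ = 1.407 × 9.81 = 13.80267 kN/m³.
A = π(0.31)² = 0.301907 m².
From F = γ·h_c·A, the centroid depth is h_c = 4.55/(13.80267 × 0.301907) = 1.09188 m.
The centroid is at the centre, 0.31 m below the top of the plate, so the highest point sits at h_top = 1.09188 − 0.31 = 0.78188 m below the surface.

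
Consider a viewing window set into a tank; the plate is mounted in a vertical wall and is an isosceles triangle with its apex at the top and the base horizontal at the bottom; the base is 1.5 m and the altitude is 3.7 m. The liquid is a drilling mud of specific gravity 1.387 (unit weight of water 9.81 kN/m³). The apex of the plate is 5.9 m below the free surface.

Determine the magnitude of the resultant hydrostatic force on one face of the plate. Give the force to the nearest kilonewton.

γ = 1.387 × 9.81 = 13.60647 kN/m³.
With the apex up, the centroid sits 2h/3 = 2 × 3.7/3 = 2.46667 m below the apex, so the centroid depth is h_c = 5.9 + 2.46667 = 8.36667 m.
A = ½ × 1.5 × 3.7 = 2.775 m².
Resultant F = γ·h_c·A = 13.60647 × 8.36667 × 2.775 = 315.908 kN.

F ≈ 316 kN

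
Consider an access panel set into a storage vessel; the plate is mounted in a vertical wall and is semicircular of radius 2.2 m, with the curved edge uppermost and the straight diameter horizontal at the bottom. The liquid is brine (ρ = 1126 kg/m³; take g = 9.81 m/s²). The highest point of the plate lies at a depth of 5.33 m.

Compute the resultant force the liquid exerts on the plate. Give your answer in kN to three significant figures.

γ = ρg = 1126 × 9.81 / 1000 = 11.04606 kN/m³.
The centroid lies 4r/(3π) = 0.933709 m above the diameter, so r − 4r/(3π) = 2.2 − 0.933709 = 1.26629 m below the topmost point, so the centroid depth is h_c = 5.33 + 1.26629 = 6.59629 m.
A = πr²/2 = π × 2.2²/2 = 7.60265 m².
Resultant F = γ·h_c·A = 11.04606 × 6.59629 × 7.60265 = 553.952 kN.

F ≈ 554 kN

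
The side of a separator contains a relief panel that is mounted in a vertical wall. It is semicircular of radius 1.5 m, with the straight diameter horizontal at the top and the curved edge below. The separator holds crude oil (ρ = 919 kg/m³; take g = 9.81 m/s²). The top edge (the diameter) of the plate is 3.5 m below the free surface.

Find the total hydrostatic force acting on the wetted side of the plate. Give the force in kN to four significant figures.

F ≈ 131.8 kN

γ = ρg = 919 × 9.81 / 1000 = 9.01539 kN/m³.
The centroid of a semicircle lies 4r/(3π) = 0.63662 m from the diameter, here below the top edge, so the centroid depth is h_c = 3.5 + 0.63662 = 4.13662 m.
A = πr²/2 = π × 1.5²/2 = 3.53429 m².
Resultant F = γ·h_c·A = 9.01539 × 4.13662 × 3.53429 = 131.805 kN.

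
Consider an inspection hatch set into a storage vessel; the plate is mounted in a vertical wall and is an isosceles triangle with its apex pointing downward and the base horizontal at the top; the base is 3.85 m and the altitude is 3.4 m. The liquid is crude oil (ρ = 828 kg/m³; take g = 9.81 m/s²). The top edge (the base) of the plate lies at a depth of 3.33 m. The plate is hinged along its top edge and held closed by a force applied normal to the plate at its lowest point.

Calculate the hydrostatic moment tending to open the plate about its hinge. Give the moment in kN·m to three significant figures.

M ≈ 303 kN·m

γ = ρg = 828 × 9.81 / 1000 = 8.12268 kN/m³.
With the apex down, the centroid sits h/3 = 3.4/3 = 1.13333 m below the base (the top edge), so the centroid depth is h_c = 3.33 + 1.13333 = 4.46333 m.
A = ½ × 3.85 × 3.4 = 6.545 m².
Resultant F = γ·h_c·A = 8.12268 × 4.46333 × 6.545 = 237.284 kN.
I_c = b·h³/36 = 3.85 × 3.4³/36 = 4.20334 m⁴.
Centre of pressure: y_p = y_c + I_c/(y_c·A) = 4.46333 + 4.20334/(4.46333 × 6.545) = 4.46333 + 0.143888 = 4.60722 m along the plane.
The resultant acts 1.13333 + 0.143888 = 1.27722 m (along the plate) below the hinge at the top edge, so the moment about the hinge is M = F × 1.27722 = 237.284 × 1.27722 = 303.064 kN·m.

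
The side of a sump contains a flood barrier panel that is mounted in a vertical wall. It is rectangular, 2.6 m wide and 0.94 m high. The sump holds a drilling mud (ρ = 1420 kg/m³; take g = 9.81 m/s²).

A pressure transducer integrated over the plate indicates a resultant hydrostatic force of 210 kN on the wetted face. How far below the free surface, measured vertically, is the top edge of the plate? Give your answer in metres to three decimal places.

d_top ≈ 5.698 m

γ = ρg = 1420 × 9.81 / 1000 = 13.9302 kN/m³.
A = 2.6 × 0.94 = 2.444 m².
From F = γ·h_c·A, the centroid depth is h_c = 210/(13.9302 × 2.444) = 6.16823 m.
The centroid lies 0.94/2 = 0.47 m below the top edge, so the top edge sits at h_top = 6.16823 − 0.47 = 5.69823 m below the surface.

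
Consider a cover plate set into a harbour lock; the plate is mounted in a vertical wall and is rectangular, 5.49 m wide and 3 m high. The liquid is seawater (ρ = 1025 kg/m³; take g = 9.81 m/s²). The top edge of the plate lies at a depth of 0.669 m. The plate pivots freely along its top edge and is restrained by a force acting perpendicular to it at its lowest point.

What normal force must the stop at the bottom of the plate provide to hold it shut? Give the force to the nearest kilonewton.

γ = ρg = 1025 × 9.81 / 1000 = 10.05525 kN/m³.
The centroid lies 3/2 = 1.5 m below the top edge, so the centroid depth is h_c = 0.669 + 1.5 = 2.169 m.
A = 5.49 × 3 = 16.47 m².
Resultant F = γ·h_c·A = 10.05525 × 2.169 × 16.47 = 359.208 kN.
I_c = b·h³/12 = 5.49 × 3³/12 = 12.3525 m⁴.
Centre of pressure: y_p = y_c + I_c/(y_c·A) = 2.169 + 12.3525/(2.169 × 16.47) = 2.169 + 0.345781 = 2.51478 m along the plane.
The resultant acts 1.5 + 0.345781 = 1.84578 m (along the plate) below the hinge at the top edge, so the moment about the hinge is M = F × 1.84578 = 359.208 × 1.84578 = 663.019 kN·m.
A normal force at the bottom, 3 m from the hinge, must supply this moment: P = 663.019/3 = 221.006 kN.

P ≈ 221 kN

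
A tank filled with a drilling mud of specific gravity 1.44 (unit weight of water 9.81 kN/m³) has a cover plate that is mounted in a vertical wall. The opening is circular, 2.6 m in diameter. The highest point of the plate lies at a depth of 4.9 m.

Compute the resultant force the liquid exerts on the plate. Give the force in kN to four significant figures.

γ = 1.44 × 9.81 = 14.1264 kN/m³.
The centroid is at the centre, 1.3 m below the top of the plate, so the centroid depth is h_c = 4.9 + 1.3 = 6.2 m.
A = π(1.3)² = 5.30929 m².
Resultant F = γ·h_c·A = 14.1264 × 6.2 × 5.30929 = 465.007 kN.

F ≈ 465.0 kN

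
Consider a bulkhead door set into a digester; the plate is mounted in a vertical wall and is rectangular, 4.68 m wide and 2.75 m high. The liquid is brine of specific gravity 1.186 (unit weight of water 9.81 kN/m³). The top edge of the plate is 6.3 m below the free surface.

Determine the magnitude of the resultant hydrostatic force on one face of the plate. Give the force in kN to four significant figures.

F ≈ 1149 kN

γ = 1.186 × 9.81 = 11.63466 kN/m³.
The centroid lies 2.75/2 = 1.375 m below the top edge, so the centroid depth is h_c = 6.3 + 1.375 = 7.675 m.
A = 4.68 × 2.75 = 12.87 m².
Resultant F = γ·h_c·A = 11.63466 × 7.675 × 12.87 = 1149.24 kN.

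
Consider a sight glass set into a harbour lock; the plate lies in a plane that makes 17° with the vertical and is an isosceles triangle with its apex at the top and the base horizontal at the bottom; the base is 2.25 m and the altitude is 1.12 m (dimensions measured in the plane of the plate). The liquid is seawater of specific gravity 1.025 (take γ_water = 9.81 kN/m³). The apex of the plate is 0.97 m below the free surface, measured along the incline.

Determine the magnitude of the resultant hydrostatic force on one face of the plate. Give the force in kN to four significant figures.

γ = 1.025 × 9.81 = 10.05525 kN/m³.
The plate makes 17° with the vertical, i.e. θ = 90° − 17° = 73° to the horizontal. Measuring y along the incline from the free-surface line, vertical depth h = y·sinθ with sinθ = 0.956305.
With the apex up, the centroid sits 2h/3 = 2 × 1.12/3 = 0.746667 m below the apex, so y_c = 0.97 + 0.746667 = 1.71667 m and h_c = 1.71667 × 0.956305 = 1.64166 m.
A = ½ × 2.25 × 1.12 = 1.26 m².
Resultant F = γ·h_c·A = 10.05525 × 1.64166 × 1.26 = 20.7992 kN.

F ≈ 20.80 kN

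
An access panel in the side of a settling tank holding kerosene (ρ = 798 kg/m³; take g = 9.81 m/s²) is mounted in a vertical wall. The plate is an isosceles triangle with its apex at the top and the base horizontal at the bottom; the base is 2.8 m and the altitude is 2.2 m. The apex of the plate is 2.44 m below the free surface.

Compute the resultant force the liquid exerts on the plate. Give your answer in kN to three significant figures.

F ≈ 94.2 kN

γ = ρg = 798 × 9.81 / 1000 = 7.82838 kN/m³.
With the apex up, the centroid sits 2h/3 = 2 × 2.2/3 = 1.46667 m below the apex, so the centroid depth is h_c = 2.44 + 1.46667 = 3.90667 m.
A = ½ × 2.8 × 2.2 = 3.08 m².
Resultant F = γ·h_c·A = 7.82838 × 3.90667 × 3.08 = 94.1953 kN.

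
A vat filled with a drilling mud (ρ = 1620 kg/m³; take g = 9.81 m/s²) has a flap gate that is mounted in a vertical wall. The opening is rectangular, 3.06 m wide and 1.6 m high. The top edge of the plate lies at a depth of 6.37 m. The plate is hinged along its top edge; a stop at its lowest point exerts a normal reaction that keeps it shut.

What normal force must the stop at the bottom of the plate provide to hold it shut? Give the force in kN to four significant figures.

P ≈ 289.3 kN

γ = ρg = 1620 × 9.81 / 1000 = 15.8922 kN/m³.
The centroid lies 1.6/2 = 0.8 m below the top edge, so the centroid depth is h_c = 6.37 + 0.8 = 7.17 m.
A = 3.06 × 1.6 = 4.896 m².
Resultant F = γ·h_c·A = 15.8922 × 7.17 × 4.896 = 557.885 kN.
I_c = b·h³/12 = 3.06 × 1.6³/12 = 1.04448 m⁴.
Centre of pressure: y_p = y_c + I_c/(y_c·A) = 7.17 + 1.04448/(7.17 × 4.896) = 7.17 + 0.0297536 = 7.19975 m along the plane.
The resultant acts 0.8 + 0.0297536 = 0.829754 m (along the plate) below the hinge at the top edge, so the moment about the hinge is M = F × 0.829754 = 557.885 × 0.829754 = 462.907 kN·m.
A normal force at the bottom, 1.6 m from the hinge, must supply this moment: P = 462.907/1.6 = 289.317 kN.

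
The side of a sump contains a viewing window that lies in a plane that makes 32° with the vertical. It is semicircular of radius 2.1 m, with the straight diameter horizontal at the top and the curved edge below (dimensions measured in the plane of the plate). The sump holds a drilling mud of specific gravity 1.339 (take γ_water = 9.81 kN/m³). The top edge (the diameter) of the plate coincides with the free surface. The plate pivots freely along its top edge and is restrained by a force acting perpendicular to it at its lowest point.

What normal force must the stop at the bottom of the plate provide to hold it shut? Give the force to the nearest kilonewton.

γ = 1.339 × 9.81 = 13.13559 kN/m³.
The plate makes 32° with the vertical, i.e. θ = 90° − 32° = 58° to the horizontal. Measuring y along the incline from the free-surface line, vertical depth h = y·sinθ with sinθ = 0.848048.
The centroid of a semicircle lies 4r/(3π) = 0.891268 m from the diameter, here below the top edge, so y_c = 0.891268 m and h_c = 0.891268 × 0.848048 = 0.755838 m.
A = πr²/2 = π × 2.1²/2 = 6.92721 m².
Resultant F = γ·h_c·A = 13.13559 × 0.755838 × 6.92721 = 68.776 kN.
I_c = (π/8 − 8/(9π))·r⁴ = 0.109757 × 2.1⁴ = 2.13457 m⁴.
Centre of pressure: y_p = y_c + I_c/(y_c·A) = 0.891268 + 2.13457/(0.891268 × 6.92721) = 0.891268 + 0.345735 = 1.237 m along the plane.
The resultant acts 0.891268 + 0.345735 = 1.237 m (along the plate) below the hinge at the top edge, so the moment about the hinge is M = F × 1.237 = 68.776 × 1.237 = 85.0759 kN·m.
A normal force at the bottom, 2.1 m from the hinge, must supply this moment: P = 85.0759/2.1 = 40.5123 kN.

P ≈ 41 kN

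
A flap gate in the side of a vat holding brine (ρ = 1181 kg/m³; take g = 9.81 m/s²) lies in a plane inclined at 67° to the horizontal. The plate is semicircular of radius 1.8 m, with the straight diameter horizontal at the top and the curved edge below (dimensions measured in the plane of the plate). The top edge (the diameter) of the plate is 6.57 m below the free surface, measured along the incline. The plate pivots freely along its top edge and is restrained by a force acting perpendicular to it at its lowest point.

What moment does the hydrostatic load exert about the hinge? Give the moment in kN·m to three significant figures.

γ = ρg = 1181 × 9.81 / 1000 = 11.58561 kN/m³.
Let θ = 67° be the plate's angle to the horizontal; measure y along the incline from where the plane meets the free surface. Vertical depth h = y·sinθ with sinθ = 0.920505.
The centroid of a semicircle lies 4r/(3π) = 0.763944 m from the diameter, here below the top edge, so y_c = 6.57 + 0.763944 = 7.33394 m and h_c = 7.33394 × 0.920505 = 6.75093 m.
A = πr²/2 = π × 1.8²/2 = 5.08938 m².
Resultant F = γ·h_c·A = 11.58561 × 6.75093 × 5.08938 = 398.059 kN.
I_c = (π/8 − 8/(9π))·r⁴ = 0.109757 × 1.8⁴ = 1.15219 m⁴.
Centre of pressure: y_p = y_c + I_c/(y_c·A) = 7.33394 + 1.15219/(7.33394 × 5.08938) = 7.33394 + 0.030869 = 7.36481 m along the plane.
The resultant acts 0.763944 + 0.030869 = 0.794813 m (along the plate) below the hinge at the top edge, so the moment about the hinge is M = F × 0.794813 = 398.059 × 0.794813 = 316.382 kN·m.

M ≈ 316 kN·m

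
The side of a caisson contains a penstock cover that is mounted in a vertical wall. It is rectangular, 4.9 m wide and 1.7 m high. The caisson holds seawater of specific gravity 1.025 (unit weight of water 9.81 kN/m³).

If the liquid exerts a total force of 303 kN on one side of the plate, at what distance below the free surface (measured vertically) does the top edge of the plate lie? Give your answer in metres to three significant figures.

γ = 1.025 × 9.81 = 10.05525 kN/m³.
A = 4.9 × 1.7 = 8.33 m².
From F = γ·h_c·A, the centroid depth is h_c = 303/(10.05525 × 8.33) = 3.61747 m.
The centroid lies 1.7/2 = 0.85 m below the top edge, so the top edge sits at h_top = 3.61747 − 0.85 = 2.76747 m below the surface.

d_top ≈ 2.77 m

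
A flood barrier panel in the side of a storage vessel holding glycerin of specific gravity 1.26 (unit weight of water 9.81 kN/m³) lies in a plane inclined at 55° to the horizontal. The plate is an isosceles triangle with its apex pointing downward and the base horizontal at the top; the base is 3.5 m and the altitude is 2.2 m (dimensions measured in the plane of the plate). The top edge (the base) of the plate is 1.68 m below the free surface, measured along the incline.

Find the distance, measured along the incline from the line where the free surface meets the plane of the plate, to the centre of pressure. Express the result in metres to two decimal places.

y_p = 2.52 m

γ = 1.26 × 9.81 = 12.3606 kN/m³.
Let θ = 55° be the plate's angle to the horizontal; measure y along the incline from where the plane meets the free surface. Vertical depth h = y·sinθ with sinθ = 0.819152.
With the apex down, the centroid sits h/3 = 2.2/3 = 0.733333 m below the base (the top edge), so y_c = 1.68 + 0.733333 = 2.41333 m and h_c = 2.41333 × 0.819152 = 1.97688 m.
A = ½ × 3.5 × 2.2 = 3.85 m².
Resultant F = γ·h_c·A = 12.3606 × 1.97688 × 3.85 = 94.0764 kN.
I_c = b·h³/36 = 3.5 × 2.2³/36 = 1.03522 m⁴.
Centre of pressure: y_p = y_c + I_c/(y_c·A) = 2.41333 + 1.03522/(2.41333 × 3.85) = 2.41333 + 0.111418 = 2.52475 m along the plane.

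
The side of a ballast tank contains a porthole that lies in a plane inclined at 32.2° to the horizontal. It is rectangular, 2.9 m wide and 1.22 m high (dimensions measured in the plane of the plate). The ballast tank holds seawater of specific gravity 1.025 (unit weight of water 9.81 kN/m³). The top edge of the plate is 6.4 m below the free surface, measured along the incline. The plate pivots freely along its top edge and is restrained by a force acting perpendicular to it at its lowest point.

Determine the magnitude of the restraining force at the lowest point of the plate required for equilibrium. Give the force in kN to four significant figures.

γ = 1.025 × 9.81 = 10.05525 kN/m³.
Let θ = 32.2° be the plate's angle to the horizontal; measure y along the incline from where the plane meets the free surface. Vertical depth h = y·sinθ with sinθ = 0.532876.
The centroid lies 1.22/2 = 0.61 m below the top edge, so y_c = 6.4 + 0.61 = 7.01 m and h_c = 7.01 × 0.532876 = 3.73546 m.
A = 2.9 × 1.22 = 3.538 m².
Resultant F = γ·h_c·A = 10.05525 × 3.73546 × 3.538 = 132.891 kN.
I_c = b·h³/12 = 2.9 × 1.22³/12 = 0.43883 m⁴.
Centre of pressure: y_p = y_c + I_c/(y_c·A) = 7.01 + 0.43883/(7.01 × 3.538) = 7.01 + 0.0176938 = 7.02769 m along the plane.
The resultant acts 0.61 + 0.0176938 = 0.627694 m (along the plate) below the hinge at the top edge, so the moment about the hinge is M = F × 0.627694 = 132.891 × 0.627694 = 83.4149 kN·m.
A normal force at the bottom, 1.22 m from the hinge, must supply this moment: P = 83.4149/1.22 = 68.3729 kN.

P ≈ 68.37 kN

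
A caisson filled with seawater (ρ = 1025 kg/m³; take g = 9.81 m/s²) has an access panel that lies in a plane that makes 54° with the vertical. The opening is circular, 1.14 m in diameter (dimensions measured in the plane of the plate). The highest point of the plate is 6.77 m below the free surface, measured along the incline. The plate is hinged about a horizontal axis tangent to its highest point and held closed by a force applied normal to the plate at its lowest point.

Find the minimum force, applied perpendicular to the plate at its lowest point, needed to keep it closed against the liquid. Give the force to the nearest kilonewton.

P ≈ 23 kN

γ = ρg = 1025 × 9.81 / 1000 = 10.05525 kN/m³.
The plate makes 54° with the vertical, i.e. θ = 90° − 54° = 36° to the horizontal. Measuring y along the incline from the free-surface line, vertical depth h = y·sinθ with sinθ = 0.587785.
The centroid is at the centre, 0.57 m below the top of the plate, so y_c = 6.77 + 0.57 = 7.34 m and h_c = 7.34 × 0.587785 = 4.31434 m.
A = π(0.57)² = 1.0207 m².
Resultant F = γ·h_c·A = 10.05525 × 4.31434 × 1.0207 = 44.2798 kN.
I_c = πr⁴/4 = π × 0.57⁴/4 = 0.0829066 m⁴.
Centre of pressure: y_p = y_c + I_c/(y_c·A) = 7.34 + 0.0829066/(7.34 × 1.0207) = 7.34 + 0.0110661 = 7.35107 m along the plane.
The resultant acts 0.57 + 0.0110661 = 0.581066 m (along the plate) below the hinge at the top edge, so the moment about the hinge is M = F × 0.581066 = 44.2798 × 0.581066 = 25.7295 kN·m.
A normal force at the bottom, 1.14 m from the hinge, must supply this moment: P = 25.7295/1.14 = 22.5697 kN.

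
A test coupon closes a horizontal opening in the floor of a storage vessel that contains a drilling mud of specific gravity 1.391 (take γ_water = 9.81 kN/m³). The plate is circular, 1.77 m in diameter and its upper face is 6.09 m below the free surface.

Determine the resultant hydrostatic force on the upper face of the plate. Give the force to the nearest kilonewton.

γ = 1.391 × 9.81 = 13.64571 kN/m³.
The plate is horizontal, so pressure is uniform at p = γ·h = 13.64571 × 6.09 = 83.1024 kN/m².
A = π(0.885)² = 2.46057 m².
F = p·A = 83.1024 × 2.46057 = 204.479 kN.

F ≈ 204 kN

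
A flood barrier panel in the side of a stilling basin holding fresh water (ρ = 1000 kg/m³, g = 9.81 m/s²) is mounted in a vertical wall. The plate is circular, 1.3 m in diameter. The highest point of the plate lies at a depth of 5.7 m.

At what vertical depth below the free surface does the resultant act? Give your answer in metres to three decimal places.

h_p = 6.367 m

γ = ρg = 1000 × 9.81 = 9810 N/m³ = 9.81 kN/m³.
The centroid is at the centre, 0.65 m below the top of the plate, so the centroid depth is h_c = 5.7 + 0.65 = 6.35 m.
A = π(0.65)² = 1.32732 m².
Resultant F = γ·h_c·A = 9.81 × 6.35 × 1.32732 = 82.6834 kN.
I_c = πr⁴/4 = π × 0.65⁴/4 = 0.140198 m⁴.
Centre of pressure: y_p = y_c + I_c/(y_c·A) = 6.35 + 0.140198/(6.35 × 1.32732) = 6.35 + 0.0166338 = 6.36663 m along the plane.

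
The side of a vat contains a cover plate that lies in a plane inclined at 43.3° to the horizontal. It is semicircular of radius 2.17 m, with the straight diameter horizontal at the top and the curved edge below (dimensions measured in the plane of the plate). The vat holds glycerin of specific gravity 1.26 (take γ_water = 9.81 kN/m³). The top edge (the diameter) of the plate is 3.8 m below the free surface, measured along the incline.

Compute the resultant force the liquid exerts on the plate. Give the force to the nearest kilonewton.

γ = 1.26 × 9.81 = 12.3606 kN/m³.
Let θ = 43.3° be the plate's angle to the horizontal; measure y along the incline from where the plane meets the free surface. Vertical depth h = y·sinθ with sinθ = 0.685818.
The centroid of a semicircle lies 4r/(3π) = 0.920977 m from the diameter, here below the top edge, so y_c = 3.8 + 0.920977 = 4.72098 m and h_c = 4.72098 × 0.685818 = 3.23773 m.
A = πr²/2 = π × 2.17²/2 = 7.39672 m².
Resultant F = γ·h_c·A = 12.3606 × 3.23773 × 7.39672 = 296.019 kN.

F ≈ 296 kN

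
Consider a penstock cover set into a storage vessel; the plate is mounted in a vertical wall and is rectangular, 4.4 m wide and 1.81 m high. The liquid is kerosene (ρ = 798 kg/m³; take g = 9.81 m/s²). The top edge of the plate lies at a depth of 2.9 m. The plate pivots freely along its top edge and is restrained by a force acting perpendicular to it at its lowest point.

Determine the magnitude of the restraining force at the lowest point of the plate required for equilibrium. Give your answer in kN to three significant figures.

P ≈ 128 kN

γ = ρg = 798 × 9.81 / 1000 = 7.82838 kN/m³.
The centroid lies 1.81/2 = 0.905 m below the top edge, so the centroid depth is h_c = 2.9 + 0.905 = 3.805 m.
A = 4.4 × 1.81 = 7.964 m².
Resultant F = γ·h_c·A = 7.82838 × 3.805 × 7.964 = 237.224 kN.
I_c = b·h³/12 = 4.4 × 1.81³/12 = 2.17424 m⁴.
Centre of pressure: y_p = y_c + I_c/(y_c·A) = 3.805 + 2.17424/(3.805 × 7.964) = 3.805 + 0.0717499 = 3.87675 m along the plane.
The resultant acts 0.905 + 0.0717499 = 0.97675 m (along the plate) below the hinge at the top edge, so the moment about the hinge is M = F × 0.97675 = 237.224 × 0.97675 = 231.709 kN·m.
A normal force at the bottom, 1.81 m from the hinge, must supply this moment: P = 231.709/1.81 = 128.016 kN.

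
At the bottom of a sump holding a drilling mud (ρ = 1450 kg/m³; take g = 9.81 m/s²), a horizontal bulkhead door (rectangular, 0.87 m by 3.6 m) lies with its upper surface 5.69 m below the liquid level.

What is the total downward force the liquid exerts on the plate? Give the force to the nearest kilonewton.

F ≈ 253 kN

γ = ρg = 1450 × 9.81 / 1000 = 14.2245 kN/m³.
The plate is horizontal, so pressure is uniform at p = γ·h = 14.2245 × 5.69 = 80.9374 kN/m².
A = 0.87 × 3.6 = 3.132 m².
F = p·A = 80.9374 × 3.132 = 253.496 kN.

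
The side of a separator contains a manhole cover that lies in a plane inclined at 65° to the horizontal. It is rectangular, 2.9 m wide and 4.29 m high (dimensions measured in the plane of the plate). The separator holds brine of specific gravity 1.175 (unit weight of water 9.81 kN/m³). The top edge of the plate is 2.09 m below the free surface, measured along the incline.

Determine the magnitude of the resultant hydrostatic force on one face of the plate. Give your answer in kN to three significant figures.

F ≈ 550 kN

γ = 1.175 × 9.81 = 11.52675 kN/m³.
Let θ = 65° be the plate's angle to the horizontal; measure y along the incline from where the plane meets the free surface. Vertical depth h = y·sinθ with sinθ = 0.906308.
The centroid lies 4.29/2 = 2.145 m below the top edge, so y_c = 2.09 + 2.145 = 4.235 m and h_c = 4.235 × 0.906308 = 3.83821 m.
A = 2.9 × 4.29 = 12.441 m².
Resultant F = γ·h_c·A = 11.52675 × 3.83821 × 12.441 = 550.416 kN.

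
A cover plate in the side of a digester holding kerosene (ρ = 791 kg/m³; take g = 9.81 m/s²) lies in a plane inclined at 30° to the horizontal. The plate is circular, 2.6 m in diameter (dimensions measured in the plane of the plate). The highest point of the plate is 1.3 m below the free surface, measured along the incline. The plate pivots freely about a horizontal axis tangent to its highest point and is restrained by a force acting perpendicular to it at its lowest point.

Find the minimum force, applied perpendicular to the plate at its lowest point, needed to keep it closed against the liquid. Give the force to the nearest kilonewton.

P ≈ 30 kN

γ = ρg = 791 × 9.81 / 1000 = 7.75971 kN/m³.
Let θ = 30° be the plate's angle to the horizontal; measure y along the incline from where the plane meets the free surface. Vertical depth h = y·sinθ with sinθ = 0.500000.
The centroid is at the centre, 1.3 m below the top of the plate, so y_c = 1.3 + 1.3 = 2.6 m and h_c = 2.6 × 0.500000 = 1.3 m.
A = π(1.3)² = 5.30929 m².
Resultant F = γ·h_c·A = 7.75971 × 1.3 × 5.30929 = 53.5581 kN.
I_c = πr⁴/4 = π × 1.3⁴/4 = 2.24318 m⁴.
Centre of pressure: y_p = y_c + I_c/(y_c·A) = 2.6 + 2.24318/(2.6 × 5.30929) = 2.6 + 0.1625 = 2.7625 m along the plane.
The resultant acts 1.3 + 0.1625 = 1.4625 m (along the plate) below the hinge at the top edge, so the moment about the hinge is M = F × 1.4625 = 53.5581 × 1.4625 = 78.3287 kN·m.
A normal force at the bottom, 2.6 m from the hinge, must supply this moment: P = 78.3287/2.6 = 30.1264 kN.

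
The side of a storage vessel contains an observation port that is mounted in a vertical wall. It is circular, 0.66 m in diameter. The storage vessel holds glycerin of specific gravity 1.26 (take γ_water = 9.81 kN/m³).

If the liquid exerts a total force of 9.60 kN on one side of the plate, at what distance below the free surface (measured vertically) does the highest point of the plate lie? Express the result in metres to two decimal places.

γ = 1.26 × 9.81 = 12.3606 kN/m³.
A = π(0.33)² = 0.342119 m².
From F = γ·h_c·A, the centroid depth is h_c = 9.60/(12.3606 × 0.342119) = 2.27015 m.
The centroid is at the centre, 0.33 m below the top of the plate, so the highest point sits at h_top = 2.27015 − 0.33 = 1.94015 m below the surface.

d_top ≈ 1.94 m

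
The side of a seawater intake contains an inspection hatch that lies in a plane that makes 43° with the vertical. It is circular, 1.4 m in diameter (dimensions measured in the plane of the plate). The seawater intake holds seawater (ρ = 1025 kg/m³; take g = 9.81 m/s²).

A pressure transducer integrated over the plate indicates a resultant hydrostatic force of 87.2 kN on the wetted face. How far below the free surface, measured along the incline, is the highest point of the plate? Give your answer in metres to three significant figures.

y_top ≈ 7.00 m

γ = ρg = 1025 × 9.81 / 1000 = 10.05525 kN/m³.
A = π(0.7)² = 1.53938 m².
From F = γ·h_c·A, the centroid depth is h_c = 87.2/(10.05525 × 1.53938) = 5.63349 m.
The plate makes 43° with the vertical, i.e. θ = 90° − 43° = 47° to the horizontal. Measuring y along the incline from the free-surface line, vertical depth h = y·sinθ with sinθ = 0.731354.
Along the incline, y_c = h_c/sinθ = 5.63349/0.731354 = 7.70282 m.
The centroid is at the centre, 0.7 m below the top of the plate, so the highest point sits at y_top = 7.70282 − 0.7 = 7.00282 m along the incline.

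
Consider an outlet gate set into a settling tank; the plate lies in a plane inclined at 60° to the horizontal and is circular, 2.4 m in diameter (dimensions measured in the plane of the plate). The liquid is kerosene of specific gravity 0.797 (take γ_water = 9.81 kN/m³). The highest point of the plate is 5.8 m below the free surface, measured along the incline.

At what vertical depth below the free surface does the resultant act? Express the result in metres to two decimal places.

h_p = 6.11 m

γ = 0.797 × 9.81 = 7.81857 kN/m³.
Let θ = 60° be the plate's angle to the horizontal; measure y along the incline from where the plane meets the free surface. Vertical depth h = y·sinθ with sinθ = 0.866025.
The centroid is at the centre, 1.2 m below the top of the plate, so y_c = 5.8 + 1.2 = 7 m and h_c = 7 × 0.866025 = 6.06217 m.
A = π(1.2)² = 4.52389 m².
Resultant F = γ·h_c·A = 7.81857 × 6.06217 × 4.52389 = 214.421 kN.
I_c = πr⁴/4 = π × 1.2⁴/4 = 1.6286 m⁴.
Centre of pressure: y_p = y_c + I_c/(y_c·A) = 7 + 1.6286/(7 × 4.52389) = 7 + 0.0514286 = 7.05143 m along the plane.
Vertically, h_p = y_p·sinθ = 7.05143 × 0.866025 = 6.10671 m.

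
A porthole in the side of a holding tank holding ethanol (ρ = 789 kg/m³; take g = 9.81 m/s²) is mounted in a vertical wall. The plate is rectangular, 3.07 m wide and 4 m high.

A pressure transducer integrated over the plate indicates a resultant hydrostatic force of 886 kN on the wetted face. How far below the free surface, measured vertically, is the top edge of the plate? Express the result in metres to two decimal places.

γ = ρg = 789 × 9.81 / 1000 = 7.74009 kN/m³.
A = 3.07 × 4 = 12.28 m².
From F = γ·h_c·A, the centroid depth is h_c = 886/(7.74009 × 12.28) = 9.32158 m.
The centroid lies 4/2 = 2 m below the top edge, so the top edge sits at h_top = 9.32158 − 2 = 7.32158 m below the surface.

d_top ≈ 7.32 m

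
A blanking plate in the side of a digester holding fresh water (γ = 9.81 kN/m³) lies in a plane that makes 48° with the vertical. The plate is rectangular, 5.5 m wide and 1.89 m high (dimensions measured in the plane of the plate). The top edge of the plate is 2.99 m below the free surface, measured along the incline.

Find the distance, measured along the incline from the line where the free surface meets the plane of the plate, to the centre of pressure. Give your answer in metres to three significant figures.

y_p = 4.01 m

γ = 9.81 kN/m³.
The plate makes 48° with the vertical, i.e. θ = 90° − 48° = 42° to the horizontal. Measuring y along the incline from the free-surface line, vertical depth h = y·sinθ with sinθ = 0.669131.
The centroid lies 1.89/2 = 0.945 m below the top edge, so y_c = 2.99 + 0.945 = 3.935 m and h_c = 3.935 × 0.669131 = 2.63303 m.
A = 5.5 × 1.89 = 10.395 m².
Resultant F = γ·h_c·A = 9.81 × 2.63303 × 10.395 = 268.503 kN.
I_c = b·h³/12 = 5.5 × 1.89³/12 = 3.09433 m⁴.
Centre of pressure: y_p = y_c + I_c/(y_c·A) = 3.935 + 3.09433/(3.935 × 10.395) = 3.935 + 0.075648 = 4.01065 m along the plane.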